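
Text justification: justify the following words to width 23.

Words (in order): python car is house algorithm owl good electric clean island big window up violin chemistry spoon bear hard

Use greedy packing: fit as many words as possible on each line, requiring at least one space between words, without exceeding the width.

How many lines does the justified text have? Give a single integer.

Line 1: ['python', 'car', 'is', 'house'] (min_width=19, slack=4)
Line 2: ['algorithm', 'owl', 'good'] (min_width=18, slack=5)
Line 3: ['electric', 'clean', 'island'] (min_width=21, slack=2)
Line 4: ['big', 'window', 'up', 'violin'] (min_width=20, slack=3)
Line 5: ['chemistry', 'spoon', 'bear'] (min_width=20, slack=3)
Line 6: ['hard'] (min_width=4, slack=19)
Total lines: 6

Answer: 6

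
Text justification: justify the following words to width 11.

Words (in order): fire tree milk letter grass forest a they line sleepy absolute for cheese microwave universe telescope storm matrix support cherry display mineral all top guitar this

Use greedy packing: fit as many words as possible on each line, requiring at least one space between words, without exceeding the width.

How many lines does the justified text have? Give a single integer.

Line 1: ['fire', 'tree'] (min_width=9, slack=2)
Line 2: ['milk', 'letter'] (min_width=11, slack=0)
Line 3: ['grass'] (min_width=5, slack=6)
Line 4: ['forest', 'a'] (min_width=8, slack=3)
Line 5: ['they', 'line'] (min_width=9, slack=2)
Line 6: ['sleepy'] (min_width=6, slack=5)
Line 7: ['absolute'] (min_width=8, slack=3)
Line 8: ['for', 'cheese'] (min_width=10, slack=1)
Line 9: ['microwave'] (min_width=9, slack=2)
Line 10: ['universe'] (min_width=8, slack=3)
Line 11: ['telescope'] (min_width=9, slack=2)
Line 12: ['storm'] (min_width=5, slack=6)
Line 13: ['matrix'] (min_width=6, slack=5)
Line 14: ['support'] (min_width=7, slack=4)
Line 15: ['cherry'] (min_width=6, slack=5)
Line 16: ['display'] (min_width=7, slack=4)
Line 17: ['mineral', 'all'] (min_width=11, slack=0)
Line 18: ['top', 'guitar'] (min_width=10, slack=1)
Line 19: ['this'] (min_width=4, slack=7)
Total lines: 19

Answer: 19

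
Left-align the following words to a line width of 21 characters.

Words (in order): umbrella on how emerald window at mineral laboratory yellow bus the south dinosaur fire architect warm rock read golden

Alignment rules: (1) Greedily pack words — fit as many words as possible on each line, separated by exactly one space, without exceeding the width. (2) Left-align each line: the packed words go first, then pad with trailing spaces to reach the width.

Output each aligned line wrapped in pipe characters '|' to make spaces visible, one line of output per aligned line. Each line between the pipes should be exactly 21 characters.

Line 1: ['umbrella', 'on', 'how'] (min_width=15, slack=6)
Line 2: ['emerald', 'window', 'at'] (min_width=17, slack=4)
Line 3: ['mineral', 'laboratory'] (min_width=18, slack=3)
Line 4: ['yellow', 'bus', 'the', 'south'] (min_width=20, slack=1)
Line 5: ['dinosaur', 'fire'] (min_width=13, slack=8)
Line 6: ['architect', 'warm', 'rock'] (min_width=19, slack=2)
Line 7: ['read', 'golden'] (min_width=11, slack=10)

Answer: |umbrella on how      |
|emerald window at    |
|mineral laboratory   |
|yellow bus the south |
|dinosaur fire        |
|architect warm rock  |
|read golden          |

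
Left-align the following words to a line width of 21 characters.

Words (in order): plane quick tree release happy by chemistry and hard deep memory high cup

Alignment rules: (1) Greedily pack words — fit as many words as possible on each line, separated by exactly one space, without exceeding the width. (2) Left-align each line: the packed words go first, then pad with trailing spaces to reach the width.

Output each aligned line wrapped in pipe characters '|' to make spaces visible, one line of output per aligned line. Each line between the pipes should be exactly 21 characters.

Answer: |plane quick tree     |
|release happy by     |
|chemistry and hard   |
|deep memory high cup |

Derivation:
Line 1: ['plane', 'quick', 'tree'] (min_width=16, slack=5)
Line 2: ['release', 'happy', 'by'] (min_width=16, slack=5)
Line 3: ['chemistry', 'and', 'hard'] (min_width=18, slack=3)
Line 4: ['deep', 'memory', 'high', 'cup'] (min_width=20, slack=1)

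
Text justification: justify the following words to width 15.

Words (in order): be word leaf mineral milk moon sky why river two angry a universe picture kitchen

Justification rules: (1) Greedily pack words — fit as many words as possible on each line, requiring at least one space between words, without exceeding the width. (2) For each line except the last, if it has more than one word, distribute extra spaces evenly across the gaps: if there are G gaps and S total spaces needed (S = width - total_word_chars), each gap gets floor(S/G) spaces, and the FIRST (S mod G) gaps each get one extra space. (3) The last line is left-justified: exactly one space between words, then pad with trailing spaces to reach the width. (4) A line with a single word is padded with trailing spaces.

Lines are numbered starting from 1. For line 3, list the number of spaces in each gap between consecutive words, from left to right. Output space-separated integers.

Answer: 3 2

Derivation:
Line 1: ['be', 'word', 'leaf'] (min_width=12, slack=3)
Line 2: ['mineral', 'milk'] (min_width=12, slack=3)
Line 3: ['moon', 'sky', 'why'] (min_width=12, slack=3)
Line 4: ['river', 'two', 'angry'] (min_width=15, slack=0)
Line 5: ['a', 'universe'] (min_width=10, slack=5)
Line 6: ['picture', 'kitchen'] (min_width=15, slack=0)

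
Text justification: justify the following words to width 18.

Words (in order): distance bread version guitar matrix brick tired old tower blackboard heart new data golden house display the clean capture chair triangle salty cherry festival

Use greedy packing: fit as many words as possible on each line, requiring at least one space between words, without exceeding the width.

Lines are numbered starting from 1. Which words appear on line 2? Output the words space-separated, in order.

Answer: version guitar

Derivation:
Line 1: ['distance', 'bread'] (min_width=14, slack=4)
Line 2: ['version', 'guitar'] (min_width=14, slack=4)
Line 3: ['matrix', 'brick', 'tired'] (min_width=18, slack=0)
Line 4: ['old', 'tower'] (min_width=9, slack=9)
Line 5: ['blackboard', 'heart'] (min_width=16, slack=2)
Line 6: ['new', 'data', 'golden'] (min_width=15, slack=3)
Line 7: ['house', 'display', 'the'] (min_width=17, slack=1)
Line 8: ['clean', 'capture'] (min_width=13, slack=5)
Line 9: ['chair', 'triangle'] (min_width=14, slack=4)
Line 10: ['salty', 'cherry'] (min_width=12, slack=6)
Line 11: ['festival'] (min_width=8, slack=10)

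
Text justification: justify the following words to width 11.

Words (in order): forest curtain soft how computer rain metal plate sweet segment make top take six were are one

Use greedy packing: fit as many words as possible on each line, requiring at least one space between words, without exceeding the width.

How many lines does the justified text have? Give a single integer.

Answer: 11

Derivation:
Line 1: ['forest'] (min_width=6, slack=5)
Line 2: ['curtain'] (min_width=7, slack=4)
Line 3: ['soft', 'how'] (min_width=8, slack=3)
Line 4: ['computer'] (min_width=8, slack=3)
Line 5: ['rain', 'metal'] (min_width=10, slack=1)
Line 6: ['plate', 'sweet'] (min_width=11, slack=0)
Line 7: ['segment'] (min_width=7, slack=4)
Line 8: ['make', 'top'] (min_width=8, slack=3)
Line 9: ['take', 'six'] (min_width=8, slack=3)
Line 10: ['were', 'are'] (min_width=8, slack=3)
Line 11: ['one'] (min_width=3, slack=8)
Total lines: 11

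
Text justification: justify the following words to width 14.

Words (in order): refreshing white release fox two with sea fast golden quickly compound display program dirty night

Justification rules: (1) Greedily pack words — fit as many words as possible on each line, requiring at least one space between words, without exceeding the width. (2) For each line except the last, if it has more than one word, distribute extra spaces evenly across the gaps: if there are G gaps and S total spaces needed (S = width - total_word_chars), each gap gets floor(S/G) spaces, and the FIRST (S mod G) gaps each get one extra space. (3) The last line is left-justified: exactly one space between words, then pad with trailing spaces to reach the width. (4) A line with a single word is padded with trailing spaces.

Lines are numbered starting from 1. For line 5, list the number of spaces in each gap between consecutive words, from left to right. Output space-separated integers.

Line 1: ['refreshing'] (min_width=10, slack=4)
Line 2: ['white', 'release'] (min_width=13, slack=1)
Line 3: ['fox', 'two', 'with'] (min_width=12, slack=2)
Line 4: ['sea', 'fast'] (min_width=8, slack=6)
Line 5: ['golden', 'quickly'] (min_width=14, slack=0)
Line 6: ['compound'] (min_width=8, slack=6)
Line 7: ['display'] (min_width=7, slack=7)
Line 8: ['program', 'dirty'] (min_width=13, slack=1)
Line 9: ['night'] (min_width=5, slack=9)

Answer: 1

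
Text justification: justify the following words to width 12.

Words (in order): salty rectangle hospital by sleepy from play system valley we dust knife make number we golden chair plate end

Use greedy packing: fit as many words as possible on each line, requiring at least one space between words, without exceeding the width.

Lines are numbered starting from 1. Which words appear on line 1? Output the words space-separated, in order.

Answer: salty

Derivation:
Line 1: ['salty'] (min_width=5, slack=7)
Line 2: ['rectangle'] (min_width=9, slack=3)
Line 3: ['hospital', 'by'] (min_width=11, slack=1)
Line 4: ['sleepy', 'from'] (min_width=11, slack=1)
Line 5: ['play', 'system'] (min_width=11, slack=1)
Line 6: ['valley', 'we'] (min_width=9, slack=3)
Line 7: ['dust', 'knife'] (min_width=10, slack=2)
Line 8: ['make', 'number'] (min_width=11, slack=1)
Line 9: ['we', 'golden'] (min_width=9, slack=3)
Line 10: ['chair', 'plate'] (min_width=11, slack=1)
Line 11: ['end'] (min_width=3, slack=9)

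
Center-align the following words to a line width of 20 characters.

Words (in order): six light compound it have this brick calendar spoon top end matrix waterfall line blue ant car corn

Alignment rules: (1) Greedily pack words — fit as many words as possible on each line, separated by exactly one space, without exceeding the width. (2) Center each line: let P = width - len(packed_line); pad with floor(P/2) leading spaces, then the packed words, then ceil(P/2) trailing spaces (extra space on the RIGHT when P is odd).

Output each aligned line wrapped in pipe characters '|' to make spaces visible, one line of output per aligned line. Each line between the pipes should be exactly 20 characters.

Answer: | six light compound |
| it have this brick |
| calendar spoon top |
|end matrix waterfall|
| line blue ant car  |
|        corn        |

Derivation:
Line 1: ['six', 'light', 'compound'] (min_width=18, slack=2)
Line 2: ['it', 'have', 'this', 'brick'] (min_width=18, slack=2)
Line 3: ['calendar', 'spoon', 'top'] (min_width=18, slack=2)
Line 4: ['end', 'matrix', 'waterfall'] (min_width=20, slack=0)
Line 5: ['line', 'blue', 'ant', 'car'] (min_width=17, slack=3)
Line 6: ['corn'] (min_width=4, slack=16)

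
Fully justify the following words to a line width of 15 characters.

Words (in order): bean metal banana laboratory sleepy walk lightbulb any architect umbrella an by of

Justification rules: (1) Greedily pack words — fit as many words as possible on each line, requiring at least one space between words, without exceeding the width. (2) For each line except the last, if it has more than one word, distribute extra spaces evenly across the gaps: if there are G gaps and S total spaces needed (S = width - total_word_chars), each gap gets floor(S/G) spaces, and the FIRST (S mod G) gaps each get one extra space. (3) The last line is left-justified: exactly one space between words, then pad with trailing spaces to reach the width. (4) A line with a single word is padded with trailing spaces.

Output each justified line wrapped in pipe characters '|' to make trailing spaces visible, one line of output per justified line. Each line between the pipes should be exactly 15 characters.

Answer: |bean      metal|
|banana         |
|laboratory     |
|sleepy     walk|
|lightbulb   any|
|architect      |
|umbrella  an by|
|of             |

Derivation:
Line 1: ['bean', 'metal'] (min_width=10, slack=5)
Line 2: ['banana'] (min_width=6, slack=9)
Line 3: ['laboratory'] (min_width=10, slack=5)
Line 4: ['sleepy', 'walk'] (min_width=11, slack=4)
Line 5: ['lightbulb', 'any'] (min_width=13, slack=2)
Line 6: ['architect'] (min_width=9, slack=6)
Line 7: ['umbrella', 'an', 'by'] (min_width=14, slack=1)
Line 8: ['of'] (min_width=2, slack=13)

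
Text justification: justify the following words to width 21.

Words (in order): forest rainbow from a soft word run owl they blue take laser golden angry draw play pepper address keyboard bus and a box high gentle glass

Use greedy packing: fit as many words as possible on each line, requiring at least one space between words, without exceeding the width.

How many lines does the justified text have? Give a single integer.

Line 1: ['forest', 'rainbow', 'from', 'a'] (min_width=21, slack=0)
Line 2: ['soft', 'word', 'run', 'owl'] (min_width=17, slack=4)
Line 3: ['they', 'blue', 'take', 'laser'] (min_width=20, slack=1)
Line 4: ['golden', 'angry', 'draw'] (min_width=17, slack=4)
Line 5: ['play', 'pepper', 'address'] (min_width=19, slack=2)
Line 6: ['keyboard', 'bus', 'and', 'a'] (min_width=18, slack=3)
Line 7: ['box', 'high', 'gentle', 'glass'] (min_width=21, slack=0)
Total lines: 7

Answer: 7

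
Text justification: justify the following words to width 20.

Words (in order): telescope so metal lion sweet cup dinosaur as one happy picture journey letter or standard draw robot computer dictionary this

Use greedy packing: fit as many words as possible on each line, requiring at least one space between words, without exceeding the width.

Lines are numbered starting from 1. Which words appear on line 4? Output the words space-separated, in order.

Answer: happy picture

Derivation:
Line 1: ['telescope', 'so', 'metal'] (min_width=18, slack=2)
Line 2: ['lion', 'sweet', 'cup'] (min_width=14, slack=6)
Line 3: ['dinosaur', 'as', 'one'] (min_width=15, slack=5)
Line 4: ['happy', 'picture'] (min_width=13, slack=7)
Line 5: ['journey', 'letter', 'or'] (min_width=17, slack=3)
Line 6: ['standard', 'draw', 'robot'] (min_width=19, slack=1)
Line 7: ['computer', 'dictionary'] (min_width=19, slack=1)
Line 8: ['this'] (min_width=4, slack=16)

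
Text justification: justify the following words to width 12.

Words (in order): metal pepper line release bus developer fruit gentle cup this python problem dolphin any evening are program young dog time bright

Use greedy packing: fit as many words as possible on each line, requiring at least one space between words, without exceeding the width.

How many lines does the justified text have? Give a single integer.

Line 1: ['metal', 'pepper'] (min_width=12, slack=0)
Line 2: ['line', 'release'] (min_width=12, slack=0)
Line 3: ['bus'] (min_width=3, slack=9)
Line 4: ['developer'] (min_width=9, slack=3)
Line 5: ['fruit', 'gentle'] (min_width=12, slack=0)
Line 6: ['cup', 'this'] (min_width=8, slack=4)
Line 7: ['python'] (min_width=6, slack=6)
Line 8: ['problem'] (min_width=7, slack=5)
Line 9: ['dolphin', 'any'] (min_width=11, slack=1)
Line 10: ['evening', 'are'] (min_width=11, slack=1)
Line 11: ['program'] (min_width=7, slack=5)
Line 12: ['young', 'dog'] (min_width=9, slack=3)
Line 13: ['time', 'bright'] (min_width=11, slack=1)
Total lines: 13

Answer: 13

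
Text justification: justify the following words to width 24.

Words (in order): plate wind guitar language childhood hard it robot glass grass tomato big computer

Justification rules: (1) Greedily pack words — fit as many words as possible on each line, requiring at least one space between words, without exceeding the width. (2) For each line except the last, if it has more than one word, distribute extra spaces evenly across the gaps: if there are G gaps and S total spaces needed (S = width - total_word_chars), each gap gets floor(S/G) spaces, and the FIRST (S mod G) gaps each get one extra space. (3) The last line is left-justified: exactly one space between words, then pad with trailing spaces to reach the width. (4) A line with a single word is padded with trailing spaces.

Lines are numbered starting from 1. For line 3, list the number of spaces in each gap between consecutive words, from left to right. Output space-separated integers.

Answer: 3 2 2

Derivation:
Line 1: ['plate', 'wind', 'guitar'] (min_width=17, slack=7)
Line 2: ['language', 'childhood', 'hard'] (min_width=23, slack=1)
Line 3: ['it', 'robot', 'glass', 'grass'] (min_width=20, slack=4)
Line 4: ['tomato', 'big', 'computer'] (min_width=19, slack=5)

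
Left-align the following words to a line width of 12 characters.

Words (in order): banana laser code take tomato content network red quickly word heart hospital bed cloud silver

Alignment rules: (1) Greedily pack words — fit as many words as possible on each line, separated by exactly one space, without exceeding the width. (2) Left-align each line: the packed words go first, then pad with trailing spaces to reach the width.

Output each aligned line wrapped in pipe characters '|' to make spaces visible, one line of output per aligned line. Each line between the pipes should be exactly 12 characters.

Answer: |banana laser|
|code take   |
|tomato      |
|content     |
|network red |
|quickly word|
|heart       |
|hospital bed|
|cloud silver|

Derivation:
Line 1: ['banana', 'laser'] (min_width=12, slack=0)
Line 2: ['code', 'take'] (min_width=9, slack=3)
Line 3: ['tomato'] (min_width=6, slack=6)
Line 4: ['content'] (min_width=7, slack=5)
Line 5: ['network', 'red'] (min_width=11, slack=1)
Line 6: ['quickly', 'word'] (min_width=12, slack=0)
Line 7: ['heart'] (min_width=5, slack=7)
Line 8: ['hospital', 'bed'] (min_width=12, slack=0)
Line 9: ['cloud', 'silver'] (min_width=12, slack=0)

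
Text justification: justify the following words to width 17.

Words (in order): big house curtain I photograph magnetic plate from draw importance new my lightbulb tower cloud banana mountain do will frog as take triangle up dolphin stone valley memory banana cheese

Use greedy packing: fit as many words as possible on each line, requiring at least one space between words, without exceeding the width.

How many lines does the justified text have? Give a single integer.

Answer: 13

Derivation:
Line 1: ['big', 'house', 'curtain'] (min_width=17, slack=0)
Line 2: ['I', 'photograph'] (min_width=12, slack=5)
Line 3: ['magnetic', 'plate'] (min_width=14, slack=3)
Line 4: ['from', 'draw'] (min_width=9, slack=8)
Line 5: ['importance', 'new', 'my'] (min_width=17, slack=0)
Line 6: ['lightbulb', 'tower'] (min_width=15, slack=2)
Line 7: ['cloud', 'banana'] (min_width=12, slack=5)
Line 8: ['mountain', 'do', 'will'] (min_width=16, slack=1)
Line 9: ['frog', 'as', 'take'] (min_width=12, slack=5)
Line 10: ['triangle', 'up'] (min_width=11, slack=6)
Line 11: ['dolphin', 'stone'] (min_width=13, slack=4)
Line 12: ['valley', 'memory'] (min_width=13, slack=4)
Line 13: ['banana', 'cheese'] (min_width=13, slack=4)
Total lines: 13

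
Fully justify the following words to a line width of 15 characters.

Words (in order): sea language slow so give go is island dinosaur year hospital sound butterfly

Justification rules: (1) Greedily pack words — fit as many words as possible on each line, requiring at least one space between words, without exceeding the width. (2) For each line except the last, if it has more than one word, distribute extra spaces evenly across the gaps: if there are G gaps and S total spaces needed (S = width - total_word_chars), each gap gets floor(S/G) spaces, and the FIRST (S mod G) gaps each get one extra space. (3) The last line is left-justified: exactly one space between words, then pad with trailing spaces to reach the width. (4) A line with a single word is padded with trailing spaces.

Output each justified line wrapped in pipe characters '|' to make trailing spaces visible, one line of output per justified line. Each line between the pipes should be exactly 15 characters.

Answer: |sea    language|
|slow so give go|
|is       island|
|dinosaur   year|
|hospital  sound|
|butterfly      |

Derivation:
Line 1: ['sea', 'language'] (min_width=12, slack=3)
Line 2: ['slow', 'so', 'give', 'go'] (min_width=15, slack=0)
Line 3: ['is', 'island'] (min_width=9, slack=6)
Line 4: ['dinosaur', 'year'] (min_width=13, slack=2)
Line 5: ['hospital', 'sound'] (min_width=14, slack=1)
Line 6: ['butterfly'] (min_width=9, slack=6)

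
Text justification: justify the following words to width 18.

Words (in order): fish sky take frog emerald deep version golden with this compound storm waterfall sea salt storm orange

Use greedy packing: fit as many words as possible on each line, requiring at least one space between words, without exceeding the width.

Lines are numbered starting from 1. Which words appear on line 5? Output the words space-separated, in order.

Line 1: ['fish', 'sky', 'take', 'frog'] (min_width=18, slack=0)
Line 2: ['emerald', 'deep'] (min_width=12, slack=6)
Line 3: ['version', 'golden'] (min_width=14, slack=4)
Line 4: ['with', 'this', 'compound'] (min_width=18, slack=0)
Line 5: ['storm', 'waterfall'] (min_width=15, slack=3)
Line 6: ['sea', 'salt', 'storm'] (min_width=14, slack=4)
Line 7: ['orange'] (min_width=6, slack=12)

Answer: storm waterfall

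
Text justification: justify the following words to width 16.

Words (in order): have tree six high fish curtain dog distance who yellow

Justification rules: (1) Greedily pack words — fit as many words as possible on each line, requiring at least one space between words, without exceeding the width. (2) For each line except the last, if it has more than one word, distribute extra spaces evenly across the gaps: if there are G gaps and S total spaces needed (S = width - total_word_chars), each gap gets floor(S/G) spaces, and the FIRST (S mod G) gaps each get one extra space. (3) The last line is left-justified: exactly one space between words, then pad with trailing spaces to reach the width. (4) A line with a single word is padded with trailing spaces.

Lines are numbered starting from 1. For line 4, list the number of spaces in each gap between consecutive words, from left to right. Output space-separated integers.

Answer: 5

Derivation:
Line 1: ['have', 'tree', 'six'] (min_width=13, slack=3)
Line 2: ['high', 'fish'] (min_width=9, slack=7)
Line 3: ['curtain', 'dog'] (min_width=11, slack=5)
Line 4: ['distance', 'who'] (min_width=12, slack=4)
Line 5: ['yellow'] (min_width=6, slack=10)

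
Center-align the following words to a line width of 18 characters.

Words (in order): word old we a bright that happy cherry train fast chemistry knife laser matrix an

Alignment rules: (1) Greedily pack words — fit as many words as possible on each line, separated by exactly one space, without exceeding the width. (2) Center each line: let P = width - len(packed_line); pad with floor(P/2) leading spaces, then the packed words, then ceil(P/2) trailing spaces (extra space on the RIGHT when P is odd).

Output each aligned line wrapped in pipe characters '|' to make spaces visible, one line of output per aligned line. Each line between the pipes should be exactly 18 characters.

Line 1: ['word', 'old', 'we', 'a'] (min_width=13, slack=5)
Line 2: ['bright', 'that', 'happy'] (min_width=17, slack=1)
Line 3: ['cherry', 'train', 'fast'] (min_width=17, slack=1)
Line 4: ['chemistry', 'knife'] (min_width=15, slack=3)
Line 5: ['laser', 'matrix', 'an'] (min_width=15, slack=3)

Answer: |  word old we a   |
|bright that happy |
|cherry train fast |
| chemistry knife  |
| laser matrix an  |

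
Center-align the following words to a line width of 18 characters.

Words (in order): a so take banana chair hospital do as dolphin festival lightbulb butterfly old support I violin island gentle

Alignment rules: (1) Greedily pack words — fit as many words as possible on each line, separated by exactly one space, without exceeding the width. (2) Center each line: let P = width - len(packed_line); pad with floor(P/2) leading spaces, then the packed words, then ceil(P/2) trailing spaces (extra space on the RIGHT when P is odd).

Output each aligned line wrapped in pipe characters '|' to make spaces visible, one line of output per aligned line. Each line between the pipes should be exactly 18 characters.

Line 1: ['a', 'so', 'take', 'banana'] (min_width=16, slack=2)
Line 2: ['chair', 'hospital', 'do'] (min_width=17, slack=1)
Line 3: ['as', 'dolphin'] (min_width=10, slack=8)
Line 4: ['festival', 'lightbulb'] (min_width=18, slack=0)
Line 5: ['butterfly', 'old'] (min_width=13, slack=5)
Line 6: ['support', 'I', 'violin'] (min_width=16, slack=2)
Line 7: ['island', 'gentle'] (min_width=13, slack=5)

Answer: | a so take banana |
|chair hospital do |
|    as dolphin    |
|festival lightbulb|
|  butterfly old   |
| support I violin |
|  island gentle   |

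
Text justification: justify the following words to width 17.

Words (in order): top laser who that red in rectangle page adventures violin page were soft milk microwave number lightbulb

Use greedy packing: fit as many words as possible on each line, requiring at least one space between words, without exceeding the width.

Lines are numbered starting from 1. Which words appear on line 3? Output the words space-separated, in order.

Answer: rectangle page

Derivation:
Line 1: ['top', 'laser', 'who'] (min_width=13, slack=4)
Line 2: ['that', 'red', 'in'] (min_width=11, slack=6)
Line 3: ['rectangle', 'page'] (min_width=14, slack=3)
Line 4: ['adventures', 'violin'] (min_width=17, slack=0)
Line 5: ['page', 'were', 'soft'] (min_width=14, slack=3)
Line 6: ['milk', 'microwave'] (min_width=14, slack=3)
Line 7: ['number', 'lightbulb'] (min_width=16, slack=1)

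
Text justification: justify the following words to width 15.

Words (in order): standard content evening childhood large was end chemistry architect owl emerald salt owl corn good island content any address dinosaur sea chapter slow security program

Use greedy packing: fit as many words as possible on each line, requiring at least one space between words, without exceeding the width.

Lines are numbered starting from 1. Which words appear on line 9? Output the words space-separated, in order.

Line 1: ['standard'] (min_width=8, slack=7)
Line 2: ['content', 'evening'] (min_width=15, slack=0)
Line 3: ['childhood', 'large'] (min_width=15, slack=0)
Line 4: ['was', 'end'] (min_width=7, slack=8)
Line 5: ['chemistry'] (min_width=9, slack=6)
Line 6: ['architect', 'owl'] (min_width=13, slack=2)
Line 7: ['emerald', 'salt'] (min_width=12, slack=3)
Line 8: ['owl', 'corn', 'good'] (min_width=13, slack=2)
Line 9: ['island', 'content'] (min_width=14, slack=1)
Line 10: ['any', 'address'] (min_width=11, slack=4)
Line 11: ['dinosaur', 'sea'] (min_width=12, slack=3)
Line 12: ['chapter', 'slow'] (min_width=12, slack=3)
Line 13: ['security'] (min_width=8, slack=7)
Line 14: ['program'] (min_width=7, slack=8)

Answer: island content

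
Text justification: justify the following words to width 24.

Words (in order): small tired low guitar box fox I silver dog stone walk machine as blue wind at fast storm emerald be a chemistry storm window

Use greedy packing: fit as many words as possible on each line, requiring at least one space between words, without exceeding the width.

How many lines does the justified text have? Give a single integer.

Line 1: ['small', 'tired', 'low', 'guitar'] (min_width=22, slack=2)
Line 2: ['box', 'fox', 'I', 'silver', 'dog'] (min_width=20, slack=4)
Line 3: ['stone', 'walk', 'machine', 'as'] (min_width=21, slack=3)
Line 4: ['blue', 'wind', 'at', 'fast', 'storm'] (min_width=23, slack=1)
Line 5: ['emerald', 'be', 'a', 'chemistry'] (min_width=22, slack=2)
Line 6: ['storm', 'window'] (min_width=12, slack=12)
Total lines: 6

Answer: 6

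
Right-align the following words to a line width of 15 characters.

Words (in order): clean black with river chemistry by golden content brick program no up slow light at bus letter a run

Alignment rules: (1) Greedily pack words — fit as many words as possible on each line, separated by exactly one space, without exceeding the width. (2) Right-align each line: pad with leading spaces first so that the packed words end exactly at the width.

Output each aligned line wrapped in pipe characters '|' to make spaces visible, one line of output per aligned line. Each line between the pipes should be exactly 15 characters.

Line 1: ['clean', 'black'] (min_width=11, slack=4)
Line 2: ['with', 'river'] (min_width=10, slack=5)
Line 3: ['chemistry', 'by'] (min_width=12, slack=3)
Line 4: ['golden', 'content'] (min_width=14, slack=1)
Line 5: ['brick', 'program'] (min_width=13, slack=2)
Line 6: ['no', 'up', 'slow'] (min_width=10, slack=5)
Line 7: ['light', 'at', 'bus'] (min_width=12, slack=3)
Line 8: ['letter', 'a', 'run'] (min_width=12, slack=3)

Answer: |    clean black|
|     with river|
|   chemistry by|
| golden content|
|  brick program|
|     no up slow|
|   light at bus|
|   letter a run|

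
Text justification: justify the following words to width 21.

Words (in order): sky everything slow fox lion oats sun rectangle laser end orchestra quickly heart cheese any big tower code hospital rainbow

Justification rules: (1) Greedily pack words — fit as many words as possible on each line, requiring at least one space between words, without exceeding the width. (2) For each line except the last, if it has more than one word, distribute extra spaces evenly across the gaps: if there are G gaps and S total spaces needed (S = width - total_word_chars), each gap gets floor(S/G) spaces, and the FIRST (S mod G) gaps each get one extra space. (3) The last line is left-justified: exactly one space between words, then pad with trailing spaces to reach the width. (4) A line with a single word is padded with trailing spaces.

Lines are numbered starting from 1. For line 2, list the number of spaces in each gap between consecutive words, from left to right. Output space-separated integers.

Line 1: ['sky', 'everything', 'slow'] (min_width=19, slack=2)
Line 2: ['fox', 'lion', 'oats', 'sun'] (min_width=17, slack=4)
Line 3: ['rectangle', 'laser', 'end'] (min_width=19, slack=2)
Line 4: ['orchestra', 'quickly'] (min_width=17, slack=4)
Line 5: ['heart', 'cheese', 'any', 'big'] (min_width=20, slack=1)
Line 6: ['tower', 'code', 'hospital'] (min_width=19, slack=2)
Line 7: ['rainbow'] (min_width=7, slack=14)

Answer: 3 2 2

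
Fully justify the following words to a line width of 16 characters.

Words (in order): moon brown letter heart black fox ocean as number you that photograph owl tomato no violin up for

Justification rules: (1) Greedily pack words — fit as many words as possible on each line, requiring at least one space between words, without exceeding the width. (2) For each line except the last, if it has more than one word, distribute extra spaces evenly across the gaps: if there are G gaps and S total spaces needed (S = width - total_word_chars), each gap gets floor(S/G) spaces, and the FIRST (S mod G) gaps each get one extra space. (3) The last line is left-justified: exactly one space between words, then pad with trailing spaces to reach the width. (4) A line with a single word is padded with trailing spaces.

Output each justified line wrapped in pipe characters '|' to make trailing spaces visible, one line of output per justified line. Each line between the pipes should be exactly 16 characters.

Answer: |moon       brown|
|letter     heart|
|black  fox ocean|
|as   number  you|
|that  photograph|
|owl   tomato  no|
|violin up for   |

Derivation:
Line 1: ['moon', 'brown'] (min_width=10, slack=6)
Line 2: ['letter', 'heart'] (min_width=12, slack=4)
Line 3: ['black', 'fox', 'ocean'] (min_width=15, slack=1)
Line 4: ['as', 'number', 'you'] (min_width=13, slack=3)
Line 5: ['that', 'photograph'] (min_width=15, slack=1)
Line 6: ['owl', 'tomato', 'no'] (min_width=13, slack=3)
Line 7: ['violin', 'up', 'for'] (min_width=13, slack=3)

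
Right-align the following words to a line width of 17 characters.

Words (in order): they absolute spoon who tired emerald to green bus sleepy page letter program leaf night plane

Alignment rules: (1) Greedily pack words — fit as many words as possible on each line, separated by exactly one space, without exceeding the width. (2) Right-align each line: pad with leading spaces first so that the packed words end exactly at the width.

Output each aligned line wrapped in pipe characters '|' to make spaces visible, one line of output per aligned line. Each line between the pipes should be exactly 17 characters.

Answer: |    they absolute|
|  spoon who tired|
| emerald to green|
|  bus sleepy page|
|   letter program|
| leaf night plane|

Derivation:
Line 1: ['they', 'absolute'] (min_width=13, slack=4)
Line 2: ['spoon', 'who', 'tired'] (min_width=15, slack=2)
Line 3: ['emerald', 'to', 'green'] (min_width=16, slack=1)
Line 4: ['bus', 'sleepy', 'page'] (min_width=15, slack=2)
Line 5: ['letter', 'program'] (min_width=14, slack=3)
Line 6: ['leaf', 'night', 'plane'] (min_width=16, slack=1)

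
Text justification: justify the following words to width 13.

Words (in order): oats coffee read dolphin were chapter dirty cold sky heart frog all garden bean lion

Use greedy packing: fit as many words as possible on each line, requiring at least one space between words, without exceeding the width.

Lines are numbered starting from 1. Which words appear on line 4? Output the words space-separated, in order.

Answer: dirty cold

Derivation:
Line 1: ['oats', 'coffee'] (min_width=11, slack=2)
Line 2: ['read', 'dolphin'] (min_width=12, slack=1)
Line 3: ['were', 'chapter'] (min_width=12, slack=1)
Line 4: ['dirty', 'cold'] (min_width=10, slack=3)
Line 5: ['sky', 'heart'] (min_width=9, slack=4)
Line 6: ['frog', 'all'] (min_width=8, slack=5)
Line 7: ['garden', 'bean'] (min_width=11, slack=2)
Line 8: ['lion'] (min_width=4, slack=9)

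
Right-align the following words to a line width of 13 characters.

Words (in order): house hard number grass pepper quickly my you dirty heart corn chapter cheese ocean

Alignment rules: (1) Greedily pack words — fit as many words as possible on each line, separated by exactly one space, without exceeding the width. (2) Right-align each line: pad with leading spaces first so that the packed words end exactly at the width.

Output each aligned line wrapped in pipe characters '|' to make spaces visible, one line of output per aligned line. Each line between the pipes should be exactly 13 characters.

Line 1: ['house', 'hard'] (min_width=10, slack=3)
Line 2: ['number', 'grass'] (min_width=12, slack=1)
Line 3: ['pepper'] (min_width=6, slack=7)
Line 4: ['quickly', 'my'] (min_width=10, slack=3)
Line 5: ['you', 'dirty'] (min_width=9, slack=4)
Line 6: ['heart', 'corn'] (min_width=10, slack=3)
Line 7: ['chapter'] (min_width=7, slack=6)
Line 8: ['cheese', 'ocean'] (min_width=12, slack=1)

Answer: |   house hard|
| number grass|
|       pepper|
|   quickly my|
|    you dirty|
|   heart corn|
|      chapter|
| cheese ocean|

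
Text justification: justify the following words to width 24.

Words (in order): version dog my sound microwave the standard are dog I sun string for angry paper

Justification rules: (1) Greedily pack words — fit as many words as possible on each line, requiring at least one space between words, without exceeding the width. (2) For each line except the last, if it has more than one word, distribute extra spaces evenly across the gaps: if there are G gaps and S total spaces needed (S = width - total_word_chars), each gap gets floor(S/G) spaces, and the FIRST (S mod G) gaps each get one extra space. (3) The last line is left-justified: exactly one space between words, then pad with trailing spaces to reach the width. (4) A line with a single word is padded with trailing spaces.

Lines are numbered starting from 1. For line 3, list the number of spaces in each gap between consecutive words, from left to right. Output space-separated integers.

Line 1: ['version', 'dog', 'my', 'sound'] (min_width=20, slack=4)
Line 2: ['microwave', 'the', 'standard'] (min_width=22, slack=2)
Line 3: ['are', 'dog', 'I', 'sun', 'string', 'for'] (min_width=24, slack=0)
Line 4: ['angry', 'paper'] (min_width=11, slack=13)

Answer: 1 1 1 1 1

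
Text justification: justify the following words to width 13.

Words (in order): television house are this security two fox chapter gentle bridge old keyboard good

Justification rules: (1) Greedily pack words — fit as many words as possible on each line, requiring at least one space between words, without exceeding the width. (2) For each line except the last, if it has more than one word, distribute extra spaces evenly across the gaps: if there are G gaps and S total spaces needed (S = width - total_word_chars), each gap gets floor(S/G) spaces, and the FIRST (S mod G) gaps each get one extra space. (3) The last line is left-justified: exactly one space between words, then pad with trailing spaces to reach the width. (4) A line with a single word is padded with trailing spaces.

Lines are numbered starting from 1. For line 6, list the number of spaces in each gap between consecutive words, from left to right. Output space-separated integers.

Line 1: ['television'] (min_width=10, slack=3)
Line 2: ['house', 'are'] (min_width=9, slack=4)
Line 3: ['this', 'security'] (min_width=13, slack=0)
Line 4: ['two', 'fox'] (min_width=7, slack=6)
Line 5: ['chapter'] (min_width=7, slack=6)
Line 6: ['gentle', 'bridge'] (min_width=13, slack=0)
Line 7: ['old', 'keyboard'] (min_width=12, slack=1)
Line 8: ['good'] (min_width=4, slack=9)

Answer: 1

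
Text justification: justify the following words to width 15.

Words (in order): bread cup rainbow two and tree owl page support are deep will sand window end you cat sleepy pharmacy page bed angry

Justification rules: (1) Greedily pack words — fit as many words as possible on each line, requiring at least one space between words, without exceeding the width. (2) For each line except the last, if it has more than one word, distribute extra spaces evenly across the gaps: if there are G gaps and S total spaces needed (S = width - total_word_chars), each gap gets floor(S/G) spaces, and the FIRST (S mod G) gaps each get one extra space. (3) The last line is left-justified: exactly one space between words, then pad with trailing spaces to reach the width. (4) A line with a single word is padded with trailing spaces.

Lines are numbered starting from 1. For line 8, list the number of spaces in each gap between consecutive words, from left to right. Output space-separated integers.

Answer: 3

Derivation:
Line 1: ['bread', 'cup'] (min_width=9, slack=6)
Line 2: ['rainbow', 'two', 'and'] (min_width=15, slack=0)
Line 3: ['tree', 'owl', 'page'] (min_width=13, slack=2)
Line 4: ['support', 'are'] (min_width=11, slack=4)
Line 5: ['deep', 'will', 'sand'] (min_width=14, slack=1)
Line 6: ['window', 'end', 'you'] (min_width=14, slack=1)
Line 7: ['cat', 'sleepy'] (min_width=10, slack=5)
Line 8: ['pharmacy', 'page'] (min_width=13, slack=2)
Line 9: ['bed', 'angry'] (min_width=9, slack=6)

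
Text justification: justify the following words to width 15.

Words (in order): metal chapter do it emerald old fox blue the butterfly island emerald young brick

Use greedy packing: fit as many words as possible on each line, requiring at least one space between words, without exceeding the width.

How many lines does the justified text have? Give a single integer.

Answer: 6

Derivation:
Line 1: ['metal', 'chapter'] (min_width=13, slack=2)
Line 2: ['do', 'it', 'emerald'] (min_width=13, slack=2)
Line 3: ['old', 'fox', 'blue'] (min_width=12, slack=3)
Line 4: ['the', 'butterfly'] (min_width=13, slack=2)
Line 5: ['island', 'emerald'] (min_width=14, slack=1)
Line 6: ['young', 'brick'] (min_width=11, slack=4)
Total lines: 6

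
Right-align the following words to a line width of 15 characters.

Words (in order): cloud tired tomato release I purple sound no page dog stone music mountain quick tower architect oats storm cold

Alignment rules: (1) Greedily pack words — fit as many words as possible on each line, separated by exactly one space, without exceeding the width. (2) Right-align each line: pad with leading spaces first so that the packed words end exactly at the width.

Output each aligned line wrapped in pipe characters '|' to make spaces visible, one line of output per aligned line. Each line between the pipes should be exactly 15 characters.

Answer: |    cloud tired|
| tomato release|
| I purple sound|
|    no page dog|
|    stone music|
| mountain quick|
|tower architect|
|oats storm cold|

Derivation:
Line 1: ['cloud', 'tired'] (min_width=11, slack=4)
Line 2: ['tomato', 'release'] (min_width=14, slack=1)
Line 3: ['I', 'purple', 'sound'] (min_width=14, slack=1)
Line 4: ['no', 'page', 'dog'] (min_width=11, slack=4)
Line 5: ['stone', 'music'] (min_width=11, slack=4)
Line 6: ['mountain', 'quick'] (min_width=14, slack=1)
Line 7: ['tower', 'architect'] (min_width=15, slack=0)
Line 8: ['oats', 'storm', 'cold'] (min_width=15, slack=0)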